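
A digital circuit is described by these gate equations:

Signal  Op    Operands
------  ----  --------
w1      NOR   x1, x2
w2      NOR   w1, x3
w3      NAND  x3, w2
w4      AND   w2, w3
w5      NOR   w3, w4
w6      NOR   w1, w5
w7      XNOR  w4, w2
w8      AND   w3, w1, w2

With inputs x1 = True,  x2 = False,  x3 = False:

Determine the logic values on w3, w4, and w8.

w1 = x1 NOR x2 = True NOR False = False
w2 = w1 NOR x3 = False NOR False = True
w3 = x3 NAND w2 = False NAND True = True
w4 = w2 AND w3 = True AND True = True
w8 = w3 AND w1 AND w2 = True AND False AND True = False

w3 = True, w4 = True, w8 = False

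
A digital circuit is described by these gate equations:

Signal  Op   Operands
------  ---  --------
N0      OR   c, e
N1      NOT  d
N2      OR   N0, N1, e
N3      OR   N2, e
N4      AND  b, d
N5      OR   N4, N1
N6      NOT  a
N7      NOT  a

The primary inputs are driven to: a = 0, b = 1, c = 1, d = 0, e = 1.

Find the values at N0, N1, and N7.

N0 = c OR e = 1 OR 1 = 1
N1 = NOT d = NOT 0 = 1
N7 = NOT a = NOT 0 = 1

N0 = 1, N1 = 1, N7 = 1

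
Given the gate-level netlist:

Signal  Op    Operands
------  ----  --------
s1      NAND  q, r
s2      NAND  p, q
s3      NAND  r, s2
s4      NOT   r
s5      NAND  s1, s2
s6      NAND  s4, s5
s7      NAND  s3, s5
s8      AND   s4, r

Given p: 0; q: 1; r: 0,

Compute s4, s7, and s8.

s1 = q NAND r = 1 NAND 0 = 1
s2 = p NAND q = 0 NAND 1 = 1
s3 = r NAND s2 = 0 NAND 1 = 1
s4 = NOT r = NOT 0 = 1
s5 = s1 NAND s2 = 1 NAND 1 = 0
s7 = s3 NAND s5 = 1 NAND 0 = 1
s8 = s4 AND r = 1 AND 0 = 0

s4 = 1, s7 = 1, s8 = 0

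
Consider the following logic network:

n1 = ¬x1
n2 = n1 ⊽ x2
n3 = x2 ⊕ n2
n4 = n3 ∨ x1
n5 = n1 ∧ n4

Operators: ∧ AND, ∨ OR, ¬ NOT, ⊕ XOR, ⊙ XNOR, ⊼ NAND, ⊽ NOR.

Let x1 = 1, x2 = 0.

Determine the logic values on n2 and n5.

n2 = 1, n5 = 0

n1 = NOT x1 = NOT 1 = 0
n2 = n1 NOR x2 = 0 NOR 0 = 1
n3 = x2 XOR n2 = 0 XOR 1 = 1
n4 = n3 OR x1 = 1 OR 1 = 1
n5 = n1 AND n4 = 0 AND 1 = 0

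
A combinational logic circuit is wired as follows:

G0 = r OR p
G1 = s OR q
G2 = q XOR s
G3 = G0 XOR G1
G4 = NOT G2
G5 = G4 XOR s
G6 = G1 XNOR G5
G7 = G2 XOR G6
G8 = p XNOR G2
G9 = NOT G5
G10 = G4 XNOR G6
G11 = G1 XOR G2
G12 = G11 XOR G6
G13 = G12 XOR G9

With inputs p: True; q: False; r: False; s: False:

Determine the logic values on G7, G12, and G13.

G1 = s OR q = False OR False = False
G2 = q XOR s = False XOR False = False
G4 = NOT G2 = NOT False = True
G5 = G4 XOR s = True XOR False = True
G6 = G1 XNOR G5 = False XNOR True = False
G7 = G2 XOR G6 = False XOR False = False
G9 = NOT G5 = NOT True = False
G11 = G1 XOR G2 = False XOR False = False
G12 = G11 XOR G6 = False XOR False = False
G13 = G12 XOR G9 = False XOR False = False

G7 = False  G12 = False  G13 = False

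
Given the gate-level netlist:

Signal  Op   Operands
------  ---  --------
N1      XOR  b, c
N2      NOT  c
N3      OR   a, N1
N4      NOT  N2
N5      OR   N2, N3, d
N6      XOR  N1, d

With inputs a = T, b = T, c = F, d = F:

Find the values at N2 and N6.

N2 = T, N6 = T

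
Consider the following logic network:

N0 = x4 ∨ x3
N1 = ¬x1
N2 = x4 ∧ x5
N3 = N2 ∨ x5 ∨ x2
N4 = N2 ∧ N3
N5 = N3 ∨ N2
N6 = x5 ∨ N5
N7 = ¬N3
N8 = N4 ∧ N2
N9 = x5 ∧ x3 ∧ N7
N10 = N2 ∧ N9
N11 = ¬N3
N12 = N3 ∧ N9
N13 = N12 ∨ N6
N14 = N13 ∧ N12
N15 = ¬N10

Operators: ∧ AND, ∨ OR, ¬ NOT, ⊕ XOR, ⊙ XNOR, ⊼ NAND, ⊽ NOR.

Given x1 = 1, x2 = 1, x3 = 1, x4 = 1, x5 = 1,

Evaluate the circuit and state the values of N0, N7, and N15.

N0 = x4 OR x3 = 1 OR 1 = 1
N2 = x4 AND x5 = 1 AND 1 = 1
N3 = N2 OR x5 OR x2 = 1 OR 1 OR 1 = 1
N7 = NOT N3 = NOT 1 = 0
N9 = x5 AND x3 AND N7 = 1 AND 1 AND 0 = 0
N10 = N2 AND N9 = 1 AND 0 = 0
N15 = NOT N10 = NOT 0 = 1

N0 = 1  N7 = 0  N15 = 1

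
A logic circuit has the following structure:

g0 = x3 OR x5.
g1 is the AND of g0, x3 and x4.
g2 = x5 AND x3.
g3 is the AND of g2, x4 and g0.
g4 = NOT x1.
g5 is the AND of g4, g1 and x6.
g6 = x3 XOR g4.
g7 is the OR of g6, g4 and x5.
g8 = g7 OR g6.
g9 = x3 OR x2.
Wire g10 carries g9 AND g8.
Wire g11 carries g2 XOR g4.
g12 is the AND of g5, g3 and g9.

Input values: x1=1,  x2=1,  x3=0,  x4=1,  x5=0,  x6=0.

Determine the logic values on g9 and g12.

g9 = 1, g12 = 0

g0 = x3 OR x5 = 0 OR 0 = 0
g1 = g0 AND x3 AND x4 = 0 AND 0 AND 1 = 0
g2 = x5 AND x3 = 0 AND 0 = 0
g3 = g2 AND x4 AND g0 = 0 AND 1 AND 0 = 0
g4 = NOT x1 = NOT 1 = 0
g5 = g4 AND g1 AND x6 = 0 AND 0 AND 0 = 0
g9 = x3 OR x2 = 0 OR 1 = 1
g12 = g5 AND g3 AND g9 = 0 AND 0 AND 1 = 0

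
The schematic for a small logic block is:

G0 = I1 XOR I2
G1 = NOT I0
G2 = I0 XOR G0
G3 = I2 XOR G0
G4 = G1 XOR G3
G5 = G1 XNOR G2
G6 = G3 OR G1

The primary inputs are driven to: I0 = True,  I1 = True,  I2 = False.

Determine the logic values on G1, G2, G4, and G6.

G0 = I1 XOR I2 = True XOR False = True
G1 = NOT I0 = NOT True = False
G2 = I0 XOR G0 = True XOR True = False
G3 = I2 XOR G0 = False XOR True = True
G4 = G1 XOR G3 = False XOR True = True
G6 = G3 OR G1 = True OR False = True

G1 = False; G2 = False; G4 = True; G6 = True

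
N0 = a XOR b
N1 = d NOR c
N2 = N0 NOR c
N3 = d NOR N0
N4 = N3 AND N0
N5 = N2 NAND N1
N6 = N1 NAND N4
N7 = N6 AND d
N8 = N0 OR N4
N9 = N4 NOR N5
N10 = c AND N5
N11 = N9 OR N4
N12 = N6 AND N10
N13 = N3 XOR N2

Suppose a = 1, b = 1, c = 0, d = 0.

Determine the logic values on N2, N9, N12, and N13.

N2 = 1; N9 = 1; N12 = 0; N13 = 0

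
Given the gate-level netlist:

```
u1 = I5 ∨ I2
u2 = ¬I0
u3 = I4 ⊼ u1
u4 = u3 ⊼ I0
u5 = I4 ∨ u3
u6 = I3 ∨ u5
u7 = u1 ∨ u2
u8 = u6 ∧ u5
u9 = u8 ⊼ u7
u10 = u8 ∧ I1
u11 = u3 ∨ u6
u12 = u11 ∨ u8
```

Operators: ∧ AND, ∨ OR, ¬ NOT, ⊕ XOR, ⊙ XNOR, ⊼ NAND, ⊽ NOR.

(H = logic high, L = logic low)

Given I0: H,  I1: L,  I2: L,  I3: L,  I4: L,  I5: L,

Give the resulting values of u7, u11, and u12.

u7 = L, u11 = H, u12 = H

u1 = I5 OR I2 = L OR L = L
u2 = NOT I0 = NOT H = L
u3 = I4 NAND u1 = L NAND L = H
u5 = I4 OR u3 = L OR H = H
u6 = I3 OR u5 = L OR H = H
u7 = u1 OR u2 = L OR L = L
u8 = u6 AND u5 = H AND H = H
u11 = u3 OR u6 = H OR H = H
u12 = u11 OR u8 = H OR H = H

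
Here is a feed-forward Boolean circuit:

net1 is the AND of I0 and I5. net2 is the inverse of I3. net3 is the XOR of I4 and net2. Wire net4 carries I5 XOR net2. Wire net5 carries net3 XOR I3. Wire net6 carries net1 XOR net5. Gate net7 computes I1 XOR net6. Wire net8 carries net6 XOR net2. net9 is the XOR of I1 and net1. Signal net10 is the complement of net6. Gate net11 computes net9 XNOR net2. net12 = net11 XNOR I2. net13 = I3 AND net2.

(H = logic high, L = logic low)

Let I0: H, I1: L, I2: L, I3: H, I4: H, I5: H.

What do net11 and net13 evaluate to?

net11 = L; net13 = L

net1 = I0 AND I5 = H AND H = H
net2 = NOT I3 = NOT H = L
net9 = I1 XOR net1 = L XOR H = H
net11 = net9 XNOR net2 = H XNOR L = L
net13 = I3 AND net2 = H AND L = L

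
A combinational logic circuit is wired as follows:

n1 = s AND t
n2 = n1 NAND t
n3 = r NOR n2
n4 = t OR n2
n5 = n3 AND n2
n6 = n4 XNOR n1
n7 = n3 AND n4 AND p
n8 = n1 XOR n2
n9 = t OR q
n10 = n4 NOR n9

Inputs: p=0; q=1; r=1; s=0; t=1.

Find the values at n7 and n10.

n7 = 0  n10 = 0

n1 = s AND t = 0 AND 1 = 0
n2 = n1 NAND t = 0 NAND 1 = 1
n3 = r NOR n2 = 1 NOR 1 = 0
n4 = t OR n2 = 1 OR 1 = 1
n7 = n3 AND n4 AND p = 0 AND 1 AND 0 = 0
n9 = t OR q = 1 OR 1 = 1
n10 = n4 NOR n9 = 1 NOR 1 = 0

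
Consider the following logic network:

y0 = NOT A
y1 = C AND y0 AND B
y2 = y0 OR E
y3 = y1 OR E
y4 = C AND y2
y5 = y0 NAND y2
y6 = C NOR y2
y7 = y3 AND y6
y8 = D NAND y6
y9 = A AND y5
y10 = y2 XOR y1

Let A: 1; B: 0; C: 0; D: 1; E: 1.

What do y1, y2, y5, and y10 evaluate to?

y0 = NOT A = NOT 1 = 0
y1 = C AND y0 AND B = 0 AND 0 AND 0 = 0
y2 = y0 OR E = 0 OR 1 = 1
y5 = y0 NAND y2 = 0 NAND 1 = 1
y10 = y2 XOR y1 = 1 XOR 0 = 1

y1 = 0, y2 = 1, y5 = 1, y10 = 1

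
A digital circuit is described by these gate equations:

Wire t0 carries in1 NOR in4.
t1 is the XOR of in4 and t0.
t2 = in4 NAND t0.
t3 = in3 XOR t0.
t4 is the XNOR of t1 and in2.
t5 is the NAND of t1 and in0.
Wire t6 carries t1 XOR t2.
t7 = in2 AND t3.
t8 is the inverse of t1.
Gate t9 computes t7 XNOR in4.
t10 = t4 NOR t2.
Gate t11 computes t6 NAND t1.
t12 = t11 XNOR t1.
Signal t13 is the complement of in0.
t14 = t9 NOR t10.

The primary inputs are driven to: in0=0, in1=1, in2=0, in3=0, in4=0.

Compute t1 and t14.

t0 = in1 NOR in4 = 1 NOR 0 = 0
t1 = in4 XOR t0 = 0 XOR 0 = 0
t2 = in4 NAND t0 = 0 NAND 0 = 1
t3 = in3 XOR t0 = 0 XOR 0 = 0
t4 = t1 XNOR in2 = 0 XNOR 0 = 1
t7 = in2 AND t3 = 0 AND 0 = 0
t9 = t7 XNOR in4 = 0 XNOR 0 = 1
t10 = t4 NOR t2 = 1 NOR 1 = 0
t14 = t9 NOR t10 = 1 NOR 0 = 0

t1 = 0  t14 = 0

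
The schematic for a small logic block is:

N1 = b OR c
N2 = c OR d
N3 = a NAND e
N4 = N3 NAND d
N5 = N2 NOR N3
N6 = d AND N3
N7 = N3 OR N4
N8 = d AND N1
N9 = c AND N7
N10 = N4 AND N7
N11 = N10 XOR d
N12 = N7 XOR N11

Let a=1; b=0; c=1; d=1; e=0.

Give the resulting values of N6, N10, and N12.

N6 = 1, N10 = 0, N12 = 0

N3 = a NAND e = 1 NAND 0 = 1
N4 = N3 NAND d = 1 NAND 1 = 0
N6 = d AND N3 = 1 AND 1 = 1
N7 = N3 OR N4 = 1 OR 0 = 1
N10 = N4 AND N7 = 0 AND 1 = 0
N11 = N10 XOR d = 0 XOR 1 = 1
N12 = N7 XOR N11 = 1 XOR 1 = 0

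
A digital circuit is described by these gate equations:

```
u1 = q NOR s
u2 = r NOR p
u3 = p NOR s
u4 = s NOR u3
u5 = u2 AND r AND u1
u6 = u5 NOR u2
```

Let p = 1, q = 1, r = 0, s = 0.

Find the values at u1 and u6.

u1 = q NOR s = 1 NOR 0 = 0
u2 = r NOR p = 0 NOR 1 = 0
u5 = u2 AND r AND u1 = 0 AND 0 AND 0 = 0
u6 = u5 NOR u2 = 0 NOR 0 = 1

u1 = 0, u6 = 1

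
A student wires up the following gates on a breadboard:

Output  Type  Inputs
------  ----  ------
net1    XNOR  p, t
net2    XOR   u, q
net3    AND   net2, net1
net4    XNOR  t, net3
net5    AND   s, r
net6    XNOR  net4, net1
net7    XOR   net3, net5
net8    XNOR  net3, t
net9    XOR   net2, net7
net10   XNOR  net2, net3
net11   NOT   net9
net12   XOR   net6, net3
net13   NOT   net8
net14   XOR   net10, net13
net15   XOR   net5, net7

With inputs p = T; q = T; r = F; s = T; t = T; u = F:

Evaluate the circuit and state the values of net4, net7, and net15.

net1 = p XNOR t = T XNOR T = T
net2 = u XOR q = F XOR T = T
net3 = net2 AND net1 = T AND T = T
net4 = t XNOR net3 = T XNOR T = T
net5 = s AND r = T AND F = F
net7 = net3 XOR net5 = T XOR F = T
net15 = net5 XOR net7 = F XOR T = T

net4 = T, net7 = T, net15 = T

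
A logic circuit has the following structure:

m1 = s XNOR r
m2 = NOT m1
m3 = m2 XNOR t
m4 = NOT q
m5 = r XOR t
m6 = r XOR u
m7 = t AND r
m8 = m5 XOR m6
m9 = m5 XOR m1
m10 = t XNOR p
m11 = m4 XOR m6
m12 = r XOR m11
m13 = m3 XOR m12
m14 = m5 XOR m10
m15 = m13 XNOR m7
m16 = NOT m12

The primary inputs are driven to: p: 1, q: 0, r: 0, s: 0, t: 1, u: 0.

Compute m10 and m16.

m10 = 1  m16 = 0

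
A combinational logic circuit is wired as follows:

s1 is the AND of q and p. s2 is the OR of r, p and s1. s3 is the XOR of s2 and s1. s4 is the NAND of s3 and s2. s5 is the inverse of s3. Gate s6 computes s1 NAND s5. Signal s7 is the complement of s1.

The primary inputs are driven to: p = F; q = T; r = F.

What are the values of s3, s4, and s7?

s1 = q AND p = T AND F = F
s2 = r OR p OR s1 = F OR F OR F = F
s3 = s2 XOR s1 = F XOR F = F
s4 = s3 NAND s2 = F NAND F = T
s7 = NOT s1 = NOT F = T

s3 = F  s4 = T  s7 = T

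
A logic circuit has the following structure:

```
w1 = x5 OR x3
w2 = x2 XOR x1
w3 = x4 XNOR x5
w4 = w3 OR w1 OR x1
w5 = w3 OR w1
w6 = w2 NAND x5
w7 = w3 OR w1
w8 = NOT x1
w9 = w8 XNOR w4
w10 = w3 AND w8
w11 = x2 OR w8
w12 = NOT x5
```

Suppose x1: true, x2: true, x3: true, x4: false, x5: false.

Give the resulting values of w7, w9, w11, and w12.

w1 = x5 OR x3 = false OR true = true
w3 = x4 XNOR x5 = false XNOR false = true
w4 = w3 OR w1 OR x1 = true OR true OR true = true
w7 = w3 OR w1 = true OR true = true
w8 = NOT x1 = NOT true = false
w9 = w8 XNOR w4 = false XNOR true = false
w11 = x2 OR w8 = true OR false = true
w12 = NOT x5 = NOT false = true

w7 = true; w9 = false; w11 = true; w12 = true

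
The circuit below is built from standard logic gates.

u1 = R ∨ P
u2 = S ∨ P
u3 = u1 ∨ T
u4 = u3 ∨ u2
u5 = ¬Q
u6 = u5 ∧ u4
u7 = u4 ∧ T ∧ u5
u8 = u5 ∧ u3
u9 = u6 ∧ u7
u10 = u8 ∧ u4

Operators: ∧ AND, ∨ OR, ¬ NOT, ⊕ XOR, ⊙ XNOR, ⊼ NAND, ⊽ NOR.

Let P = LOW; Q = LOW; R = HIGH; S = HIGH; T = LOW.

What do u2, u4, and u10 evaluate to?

u1 = R OR P = HIGH OR LOW = HIGH
u2 = S OR P = HIGH OR LOW = HIGH
u3 = u1 OR T = HIGH OR LOW = HIGH
u4 = u3 OR u2 = HIGH OR HIGH = HIGH
u5 = NOT Q = NOT LOW = HIGH
u8 = u5 AND u3 = HIGH AND HIGH = HIGH
u10 = u8 AND u4 = HIGH AND HIGH = HIGH

u2 = HIGH; u4 = HIGH; u10 = HIGH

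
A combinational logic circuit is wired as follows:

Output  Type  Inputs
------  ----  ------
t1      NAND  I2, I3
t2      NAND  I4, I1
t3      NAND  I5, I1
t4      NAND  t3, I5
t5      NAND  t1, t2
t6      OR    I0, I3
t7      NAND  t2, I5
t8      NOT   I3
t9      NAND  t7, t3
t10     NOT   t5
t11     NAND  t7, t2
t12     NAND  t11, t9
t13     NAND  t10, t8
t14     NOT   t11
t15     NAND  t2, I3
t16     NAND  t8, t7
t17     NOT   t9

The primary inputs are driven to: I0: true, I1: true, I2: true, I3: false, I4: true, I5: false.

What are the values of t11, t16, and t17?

t11 = true; t16 = false; t17 = true

t2 = I4 NAND I1 = true NAND true = false
t3 = I5 NAND I1 = false NAND true = true
t7 = t2 NAND I5 = false NAND false = true
t8 = NOT I3 = NOT false = true
t9 = t7 NAND t3 = true NAND true = false
t11 = t7 NAND t2 = true NAND false = true
t16 = t8 NAND t7 = true NAND true = false
t17 = NOT t9 = NOT false = true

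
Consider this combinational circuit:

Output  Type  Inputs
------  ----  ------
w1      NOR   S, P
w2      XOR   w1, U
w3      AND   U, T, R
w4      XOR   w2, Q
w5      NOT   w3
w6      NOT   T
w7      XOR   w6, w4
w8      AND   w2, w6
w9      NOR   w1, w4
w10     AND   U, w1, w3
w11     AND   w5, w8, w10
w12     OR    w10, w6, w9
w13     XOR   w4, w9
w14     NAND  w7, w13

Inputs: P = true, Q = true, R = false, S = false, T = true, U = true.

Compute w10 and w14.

w10 = false  w14 = true

w1 = S NOR P = false NOR true = false
w2 = w1 XOR U = false XOR true = true
w3 = U AND T AND R = true AND true AND false = false
w4 = w2 XOR Q = true XOR true = false
w6 = NOT T = NOT true = false
w7 = w6 XOR w4 = false XOR false = false
w9 = w1 NOR w4 = false NOR false = true
w10 = U AND w1 AND w3 = true AND false AND false = false
w13 = w4 XOR w9 = false XOR true = true
w14 = w7 NAND w13 = false NAND true = true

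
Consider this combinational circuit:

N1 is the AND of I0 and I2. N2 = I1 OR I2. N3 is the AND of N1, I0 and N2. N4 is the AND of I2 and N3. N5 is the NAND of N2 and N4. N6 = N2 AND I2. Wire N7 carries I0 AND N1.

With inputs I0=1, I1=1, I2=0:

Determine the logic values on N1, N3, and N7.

N1 = I0 AND I2 = 1 AND 0 = 0
N2 = I1 OR I2 = 1 OR 0 = 1
N3 = N1 AND I0 AND N2 = 0 AND 1 AND 1 = 0
N7 = I0 AND N1 = 1 AND 0 = 0

N1 = 0, N3 = 0, N7 = 0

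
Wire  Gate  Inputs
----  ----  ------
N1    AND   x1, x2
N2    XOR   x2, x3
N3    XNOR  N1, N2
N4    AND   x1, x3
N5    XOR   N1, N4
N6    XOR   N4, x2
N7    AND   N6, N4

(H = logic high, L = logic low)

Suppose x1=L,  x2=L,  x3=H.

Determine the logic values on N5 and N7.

N5 = L, N7 = L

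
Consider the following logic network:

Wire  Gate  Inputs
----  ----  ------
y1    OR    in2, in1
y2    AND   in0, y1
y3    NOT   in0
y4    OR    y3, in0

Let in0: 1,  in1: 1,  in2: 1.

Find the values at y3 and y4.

y3 = 0, y4 = 1

y3 = NOT in0 = NOT 1 = 0
y4 = y3 OR in0 = 0 OR 1 = 1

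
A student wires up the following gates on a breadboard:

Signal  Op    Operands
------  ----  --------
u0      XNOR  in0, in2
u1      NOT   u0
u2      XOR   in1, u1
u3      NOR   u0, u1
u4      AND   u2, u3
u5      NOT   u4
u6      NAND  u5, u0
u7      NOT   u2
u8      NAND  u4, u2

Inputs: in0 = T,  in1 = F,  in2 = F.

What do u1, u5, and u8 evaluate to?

u0 = in0 XNOR in2 = T XNOR F = F
u1 = NOT u0 = NOT F = T
u2 = in1 XOR u1 = F XOR T = T
u3 = u0 NOR u1 = F NOR T = F
u4 = u2 AND u3 = T AND F = F
u5 = NOT u4 = NOT F = T
u8 = u4 NAND u2 = F NAND T = T

u1 = T  u5 = T  u8 = T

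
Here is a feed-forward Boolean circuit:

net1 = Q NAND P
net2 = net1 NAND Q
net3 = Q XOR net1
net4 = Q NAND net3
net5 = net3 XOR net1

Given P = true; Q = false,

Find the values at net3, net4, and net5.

net3 = true, net4 = true, net5 = false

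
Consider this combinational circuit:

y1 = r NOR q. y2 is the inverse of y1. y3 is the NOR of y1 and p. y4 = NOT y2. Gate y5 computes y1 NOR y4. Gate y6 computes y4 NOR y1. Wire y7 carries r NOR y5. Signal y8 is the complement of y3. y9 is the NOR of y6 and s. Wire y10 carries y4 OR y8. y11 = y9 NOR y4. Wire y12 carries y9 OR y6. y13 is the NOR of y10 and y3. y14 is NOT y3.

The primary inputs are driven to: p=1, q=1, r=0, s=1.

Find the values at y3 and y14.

y1 = r NOR q = 0 NOR 1 = 0
y3 = y1 NOR p = 0 NOR 1 = 0
y14 = NOT y3 = NOT 0 = 1

y3 = 0  y14 = 1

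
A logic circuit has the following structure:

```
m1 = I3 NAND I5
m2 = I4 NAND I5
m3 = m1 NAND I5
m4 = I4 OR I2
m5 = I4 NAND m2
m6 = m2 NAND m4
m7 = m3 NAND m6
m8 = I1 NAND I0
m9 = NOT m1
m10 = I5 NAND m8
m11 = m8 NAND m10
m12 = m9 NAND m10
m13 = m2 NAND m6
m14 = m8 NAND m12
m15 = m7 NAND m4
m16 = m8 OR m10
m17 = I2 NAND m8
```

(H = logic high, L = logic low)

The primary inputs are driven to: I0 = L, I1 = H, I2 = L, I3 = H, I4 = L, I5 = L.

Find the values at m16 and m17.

m8 = I1 NAND I0 = H NAND L = H
m10 = I5 NAND m8 = L NAND H = H
m16 = m8 OR m10 = H OR H = H
m17 = I2 NAND m8 = L NAND H = H

m16 = H, m17 = H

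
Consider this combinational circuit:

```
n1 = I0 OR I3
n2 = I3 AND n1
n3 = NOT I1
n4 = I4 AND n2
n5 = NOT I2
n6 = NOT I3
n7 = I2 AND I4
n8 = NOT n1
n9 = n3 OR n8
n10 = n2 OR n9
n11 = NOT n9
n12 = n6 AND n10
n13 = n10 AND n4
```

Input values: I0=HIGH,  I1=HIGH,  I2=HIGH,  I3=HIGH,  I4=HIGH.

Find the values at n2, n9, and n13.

n2 = HIGH; n9 = LOW; n13 = HIGH

n1 = I0 OR I3 = HIGH OR HIGH = HIGH
n2 = I3 AND n1 = HIGH AND HIGH = HIGH
n3 = NOT I1 = NOT HIGH = LOW
n4 = I4 AND n2 = HIGH AND HIGH = HIGH
n8 = NOT n1 = NOT HIGH = LOW
n9 = n3 OR n8 = LOW OR LOW = LOW
n10 = n2 OR n9 = HIGH OR LOW = HIGH
n13 = n10 AND n4 = HIGH AND HIGH = HIGH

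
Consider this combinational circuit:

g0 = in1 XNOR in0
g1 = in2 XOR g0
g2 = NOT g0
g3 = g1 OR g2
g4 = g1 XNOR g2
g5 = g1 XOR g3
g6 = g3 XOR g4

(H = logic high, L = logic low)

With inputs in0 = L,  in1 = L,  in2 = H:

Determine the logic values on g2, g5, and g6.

g0 = in1 XNOR in0 = L XNOR L = H
g1 = in2 XOR g0 = H XOR H = L
g2 = NOT g0 = NOT H = L
g3 = g1 OR g2 = L OR L = L
g4 = g1 XNOR g2 = L XNOR L = H
g5 = g1 XOR g3 = L XOR L = L
g6 = g3 XOR g4 = L XOR H = H

g2 = L  g5 = L  g6 = H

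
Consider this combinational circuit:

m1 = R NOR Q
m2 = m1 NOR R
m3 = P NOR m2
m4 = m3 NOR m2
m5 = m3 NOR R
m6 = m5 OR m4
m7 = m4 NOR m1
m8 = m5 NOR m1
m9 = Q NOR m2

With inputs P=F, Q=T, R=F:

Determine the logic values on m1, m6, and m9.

m1 = R NOR Q = F NOR T = F
m2 = m1 NOR R = F NOR F = T
m3 = P NOR m2 = F NOR T = F
m4 = m3 NOR m2 = F NOR T = F
m5 = m3 NOR R = F NOR F = T
m6 = m5 OR m4 = T OR F = T
m9 = Q NOR m2 = T NOR T = F

m1 = F  m6 = T  m9 = F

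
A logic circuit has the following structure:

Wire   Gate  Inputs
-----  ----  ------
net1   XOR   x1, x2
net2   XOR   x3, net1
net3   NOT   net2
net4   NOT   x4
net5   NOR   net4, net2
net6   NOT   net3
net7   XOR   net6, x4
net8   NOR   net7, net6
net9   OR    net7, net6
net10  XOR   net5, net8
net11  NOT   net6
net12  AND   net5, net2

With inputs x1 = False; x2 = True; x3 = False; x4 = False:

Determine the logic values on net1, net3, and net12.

net1 = x1 XOR x2 = False XOR True = True
net2 = x3 XOR net1 = False XOR True = True
net3 = NOT net2 = NOT True = False
net4 = NOT x4 = NOT False = True
net5 = net4 NOR net2 = True NOR True = False
net12 = net5 AND net2 = False AND True = False

net1 = True, net3 = False, net12 = False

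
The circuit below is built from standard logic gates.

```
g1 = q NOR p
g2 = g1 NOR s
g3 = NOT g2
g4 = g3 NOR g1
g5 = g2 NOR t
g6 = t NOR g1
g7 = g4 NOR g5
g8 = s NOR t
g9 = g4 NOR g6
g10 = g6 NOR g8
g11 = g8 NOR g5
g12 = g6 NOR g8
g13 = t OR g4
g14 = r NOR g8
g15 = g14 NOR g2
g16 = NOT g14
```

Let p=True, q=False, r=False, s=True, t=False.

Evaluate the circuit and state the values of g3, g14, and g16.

g3 = True, g14 = True, g16 = False

g1 = q NOR p = False NOR True = False
g2 = g1 NOR s = False NOR True = False
g3 = NOT g2 = NOT False = True
g8 = s NOR t = True NOR False = False
g14 = r NOR g8 = False NOR False = True
g16 = NOT g14 = NOT True = False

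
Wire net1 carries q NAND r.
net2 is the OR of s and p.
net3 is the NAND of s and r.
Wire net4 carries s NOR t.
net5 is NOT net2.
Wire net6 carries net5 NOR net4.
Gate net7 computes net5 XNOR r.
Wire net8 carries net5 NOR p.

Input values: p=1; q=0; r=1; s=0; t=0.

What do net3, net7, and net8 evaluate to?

net2 = s OR p = 0 OR 1 = 1
net3 = s NAND r = 0 NAND 1 = 1
net5 = NOT net2 = NOT 1 = 0
net7 = net5 XNOR r = 0 XNOR 1 = 0
net8 = net5 NOR p = 0 NOR 1 = 0

net3 = 1, net7 = 0, net8 = 0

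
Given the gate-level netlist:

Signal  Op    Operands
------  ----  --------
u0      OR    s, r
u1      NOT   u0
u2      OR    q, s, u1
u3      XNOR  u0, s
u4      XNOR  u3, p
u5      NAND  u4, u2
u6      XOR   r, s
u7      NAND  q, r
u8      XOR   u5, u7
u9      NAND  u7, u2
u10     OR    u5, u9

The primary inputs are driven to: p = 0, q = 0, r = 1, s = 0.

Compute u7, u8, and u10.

u7 = 1, u8 = 0, u10 = 1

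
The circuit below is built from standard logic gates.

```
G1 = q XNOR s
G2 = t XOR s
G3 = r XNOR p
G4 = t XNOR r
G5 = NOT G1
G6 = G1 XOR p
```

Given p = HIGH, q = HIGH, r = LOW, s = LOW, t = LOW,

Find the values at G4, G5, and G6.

G4 = HIGH, G5 = HIGH, G6 = HIGH

G1 = q XNOR s = HIGH XNOR LOW = LOW
G4 = t XNOR r = LOW XNOR LOW = HIGH
G5 = NOT G1 = NOT LOW = HIGH
G6 = G1 XOR p = LOW XOR HIGH = HIGH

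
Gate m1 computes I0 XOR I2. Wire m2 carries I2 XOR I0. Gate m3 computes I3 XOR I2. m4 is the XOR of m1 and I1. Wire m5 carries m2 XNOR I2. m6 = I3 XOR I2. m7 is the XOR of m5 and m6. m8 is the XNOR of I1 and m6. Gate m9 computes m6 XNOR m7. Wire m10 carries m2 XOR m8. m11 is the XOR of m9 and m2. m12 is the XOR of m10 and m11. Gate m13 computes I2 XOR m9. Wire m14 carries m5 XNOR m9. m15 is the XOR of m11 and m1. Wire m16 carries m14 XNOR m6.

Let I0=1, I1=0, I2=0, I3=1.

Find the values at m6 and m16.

m2 = I2 XOR I0 = 0 XOR 1 = 1
m5 = m2 XNOR I2 = 1 XNOR 0 = 0
m6 = I3 XOR I2 = 1 XOR 0 = 1
m7 = m5 XOR m6 = 0 XOR 1 = 1
m9 = m6 XNOR m7 = 1 XNOR 1 = 1
m14 = m5 XNOR m9 = 0 XNOR 1 = 0
m16 = m14 XNOR m6 = 0 XNOR 1 = 0

m6 = 1  m16 = 0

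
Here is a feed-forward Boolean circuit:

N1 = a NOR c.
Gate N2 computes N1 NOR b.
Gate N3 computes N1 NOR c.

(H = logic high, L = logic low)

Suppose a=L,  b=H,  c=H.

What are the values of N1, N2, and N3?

N1 = a NOR c = L NOR H = L
N2 = N1 NOR b = L NOR H = L
N3 = N1 NOR c = L NOR H = L

N1 = L; N2 = L; N3 = L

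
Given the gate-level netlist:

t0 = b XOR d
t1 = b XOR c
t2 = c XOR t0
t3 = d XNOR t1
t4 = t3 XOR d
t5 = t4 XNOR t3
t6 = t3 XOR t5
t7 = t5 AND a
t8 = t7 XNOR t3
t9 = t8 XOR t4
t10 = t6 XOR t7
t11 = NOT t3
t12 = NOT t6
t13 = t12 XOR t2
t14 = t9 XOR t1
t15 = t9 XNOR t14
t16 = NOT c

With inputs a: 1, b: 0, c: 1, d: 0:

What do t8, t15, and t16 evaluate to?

t8 = 0; t15 = 0; t16 = 0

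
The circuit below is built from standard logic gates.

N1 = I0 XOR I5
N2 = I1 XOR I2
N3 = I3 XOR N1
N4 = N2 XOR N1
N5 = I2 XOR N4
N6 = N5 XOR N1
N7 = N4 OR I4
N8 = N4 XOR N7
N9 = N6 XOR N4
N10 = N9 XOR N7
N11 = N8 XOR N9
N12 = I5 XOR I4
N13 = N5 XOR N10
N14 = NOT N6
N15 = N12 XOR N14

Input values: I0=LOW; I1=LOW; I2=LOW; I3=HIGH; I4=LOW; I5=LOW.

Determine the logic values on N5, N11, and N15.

N5 = LOW; N11 = LOW; N15 = HIGH

N1 = I0 XOR I5 = LOW XOR LOW = LOW
N2 = I1 XOR I2 = LOW XOR LOW = LOW
N4 = N2 XOR N1 = LOW XOR LOW = LOW
N5 = I2 XOR N4 = LOW XOR LOW = LOW
N6 = N5 XOR N1 = LOW XOR LOW = LOW
N7 = N4 OR I4 = LOW OR LOW = LOW
N8 = N4 XOR N7 = LOW XOR LOW = LOW
N9 = N6 XOR N4 = LOW XOR LOW = LOW
N11 = N8 XOR N9 = LOW XOR LOW = LOW
N12 = I5 XOR I4 = LOW XOR LOW = LOW
N14 = NOT N6 = NOT LOW = HIGH
N15 = N12 XOR N14 = LOW XOR HIGH = HIGH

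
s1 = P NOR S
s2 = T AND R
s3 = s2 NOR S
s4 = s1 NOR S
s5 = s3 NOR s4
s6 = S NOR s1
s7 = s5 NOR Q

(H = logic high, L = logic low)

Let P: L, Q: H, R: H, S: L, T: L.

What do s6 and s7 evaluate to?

s1 = P NOR S = L NOR L = H
s2 = T AND R = L AND H = L
s3 = s2 NOR S = L NOR L = H
s4 = s1 NOR S = H NOR L = L
s5 = s3 NOR s4 = H NOR L = L
s6 = S NOR s1 = L NOR H = L
s7 = s5 NOR Q = L NOR H = L

s6 = L, s7 = L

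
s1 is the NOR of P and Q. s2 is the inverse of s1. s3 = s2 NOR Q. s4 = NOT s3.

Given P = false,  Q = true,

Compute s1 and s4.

s1 = false, s4 = true

s1 = P NOR Q = false NOR true = false
s2 = NOT s1 = NOT false = true
s3 = s2 NOR Q = true NOR true = false
s4 = NOT s3 = NOT false = true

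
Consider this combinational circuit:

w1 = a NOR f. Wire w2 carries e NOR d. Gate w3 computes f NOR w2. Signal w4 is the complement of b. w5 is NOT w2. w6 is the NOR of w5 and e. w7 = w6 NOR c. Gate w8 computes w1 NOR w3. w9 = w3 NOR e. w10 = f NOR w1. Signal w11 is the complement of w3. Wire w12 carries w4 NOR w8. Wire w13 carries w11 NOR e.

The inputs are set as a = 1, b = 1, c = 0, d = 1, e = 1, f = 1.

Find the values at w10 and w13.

w10 = 0  w13 = 0

w1 = a NOR f = 1 NOR 1 = 0
w2 = e NOR d = 1 NOR 1 = 0
w3 = f NOR w2 = 1 NOR 0 = 0
w10 = f NOR w1 = 1 NOR 0 = 0
w11 = NOT w3 = NOT 0 = 1
w13 = w11 NOR e = 1 NOR 1 = 0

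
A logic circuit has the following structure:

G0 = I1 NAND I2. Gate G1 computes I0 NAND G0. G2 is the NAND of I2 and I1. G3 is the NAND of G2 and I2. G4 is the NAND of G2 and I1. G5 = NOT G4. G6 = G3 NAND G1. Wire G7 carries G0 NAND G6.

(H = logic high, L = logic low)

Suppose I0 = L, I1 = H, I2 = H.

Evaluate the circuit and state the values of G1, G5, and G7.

G0 = I1 NAND I2 = H NAND H = L
G1 = I0 NAND G0 = L NAND L = H
G2 = I2 NAND I1 = H NAND H = L
G3 = G2 NAND I2 = L NAND H = H
G4 = G2 NAND I1 = L NAND H = H
G5 = NOT G4 = NOT H = L
G6 = G3 NAND G1 = H NAND H = L
G7 = G0 NAND G6 = L NAND L = H

G1 = H  G5 = L  G7 = H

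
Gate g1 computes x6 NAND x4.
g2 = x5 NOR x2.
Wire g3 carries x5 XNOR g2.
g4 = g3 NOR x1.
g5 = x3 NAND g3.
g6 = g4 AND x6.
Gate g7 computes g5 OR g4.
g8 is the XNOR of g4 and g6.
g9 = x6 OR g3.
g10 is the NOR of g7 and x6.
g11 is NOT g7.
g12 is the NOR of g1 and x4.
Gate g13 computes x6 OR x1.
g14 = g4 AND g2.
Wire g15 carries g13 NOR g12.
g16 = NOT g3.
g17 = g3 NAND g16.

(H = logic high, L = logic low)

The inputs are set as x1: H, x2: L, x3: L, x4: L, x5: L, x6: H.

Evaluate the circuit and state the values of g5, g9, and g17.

g5 = H; g9 = H; g17 = H

g2 = x5 NOR x2 = L NOR L = H
g3 = x5 XNOR g2 = L XNOR H = L
g5 = x3 NAND g3 = L NAND L = H
g9 = x6 OR g3 = H OR L = H
g16 = NOT g3 = NOT L = H
g17 = g3 NAND g16 = L NAND H = H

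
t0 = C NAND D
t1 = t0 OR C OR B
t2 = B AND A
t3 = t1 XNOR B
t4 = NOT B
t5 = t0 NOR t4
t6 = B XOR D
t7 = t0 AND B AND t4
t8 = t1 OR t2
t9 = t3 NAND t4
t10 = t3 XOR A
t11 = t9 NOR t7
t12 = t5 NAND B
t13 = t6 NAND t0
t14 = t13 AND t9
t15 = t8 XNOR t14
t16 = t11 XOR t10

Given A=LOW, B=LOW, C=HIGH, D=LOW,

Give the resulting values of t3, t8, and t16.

t0 = C NAND D = HIGH NAND LOW = HIGH
t1 = t0 OR C OR B = HIGH OR HIGH OR LOW = HIGH
t2 = B AND A = LOW AND LOW = LOW
t3 = t1 XNOR B = HIGH XNOR LOW = LOW
t4 = NOT B = NOT LOW = HIGH
t7 = t0 AND B AND t4 = HIGH AND LOW AND HIGH = LOW
t8 = t1 OR t2 = HIGH OR LOW = HIGH
t9 = t3 NAND t4 = LOW NAND HIGH = HIGH
t10 = t3 XOR A = LOW XOR LOW = LOW
t11 = t9 NOR t7 = HIGH NOR LOW = LOW
t16 = t11 XOR t10 = LOW XOR LOW = LOW

t3 = LOW; t8 = HIGH; t16 = LOW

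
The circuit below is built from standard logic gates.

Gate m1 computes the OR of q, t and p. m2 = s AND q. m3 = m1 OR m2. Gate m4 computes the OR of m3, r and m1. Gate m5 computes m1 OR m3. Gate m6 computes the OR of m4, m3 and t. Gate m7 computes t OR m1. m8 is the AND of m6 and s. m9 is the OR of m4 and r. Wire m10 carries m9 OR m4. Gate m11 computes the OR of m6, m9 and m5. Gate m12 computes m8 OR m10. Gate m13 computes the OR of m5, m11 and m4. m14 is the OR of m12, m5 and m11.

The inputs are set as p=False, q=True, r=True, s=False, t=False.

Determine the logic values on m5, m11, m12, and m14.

m1 = q OR t OR p = True OR False OR False = True
m2 = s AND q = False AND True = False
m3 = m1 OR m2 = True OR False = True
m4 = m3 OR r OR m1 = True OR True OR True = True
m5 = m1 OR m3 = True OR True = True
m6 = m4 OR m3 OR t = True OR True OR False = True
m8 = m6 AND s = True AND False = False
m9 = m4 OR r = True OR True = True
m10 = m9 OR m4 = True OR True = True
m11 = m6 OR m9 OR m5 = True OR True OR True = True
m12 = m8 OR m10 = False OR True = True
m14 = m12 OR m5 OR m11 = True OR True OR True = True

m5 = True; m11 = True; m12 = True; m14 = True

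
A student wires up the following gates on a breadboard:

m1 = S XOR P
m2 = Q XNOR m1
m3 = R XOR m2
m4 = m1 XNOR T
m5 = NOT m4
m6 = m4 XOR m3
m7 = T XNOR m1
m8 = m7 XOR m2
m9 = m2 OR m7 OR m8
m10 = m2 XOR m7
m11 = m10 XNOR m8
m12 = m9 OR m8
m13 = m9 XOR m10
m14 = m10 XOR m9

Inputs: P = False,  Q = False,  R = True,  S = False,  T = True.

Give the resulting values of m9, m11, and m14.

m1 = S XOR P = False XOR False = False
m2 = Q XNOR m1 = False XNOR False = True
m7 = T XNOR m1 = True XNOR False = False
m8 = m7 XOR m2 = False XOR True = True
m9 = m2 OR m7 OR m8 = True OR False OR True = True
m10 = m2 XOR m7 = True XOR False = True
m11 = m10 XNOR m8 = True XNOR True = True
m14 = m10 XOR m9 = True XOR True = False

m9 = True, m11 = True, m14 = False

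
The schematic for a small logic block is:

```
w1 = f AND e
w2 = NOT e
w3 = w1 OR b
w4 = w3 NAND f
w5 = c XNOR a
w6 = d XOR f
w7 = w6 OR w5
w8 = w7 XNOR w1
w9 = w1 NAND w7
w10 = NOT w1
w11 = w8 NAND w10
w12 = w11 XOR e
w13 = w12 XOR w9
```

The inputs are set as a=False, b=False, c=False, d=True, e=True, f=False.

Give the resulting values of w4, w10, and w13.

w4 = True, w10 = True, w13 = True

w1 = f AND e = False AND True = False
w3 = w1 OR b = False OR False = False
w4 = w3 NAND f = False NAND False = True
w5 = c XNOR a = False XNOR False = True
w6 = d XOR f = True XOR False = True
w7 = w6 OR w5 = True OR True = True
w8 = w7 XNOR w1 = True XNOR False = False
w9 = w1 NAND w7 = False NAND True = True
w10 = NOT w1 = NOT False = True
w11 = w8 NAND w10 = False NAND True = True
w12 = w11 XOR e = True XOR True = False
w13 = w12 XOR w9 = False XOR True = True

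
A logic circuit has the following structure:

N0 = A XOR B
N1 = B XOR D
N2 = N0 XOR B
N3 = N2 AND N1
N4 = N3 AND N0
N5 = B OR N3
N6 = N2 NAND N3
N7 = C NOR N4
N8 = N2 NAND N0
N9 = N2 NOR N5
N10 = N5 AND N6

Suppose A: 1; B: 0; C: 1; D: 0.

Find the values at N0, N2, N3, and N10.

N0 = A XOR B = 1 XOR 0 = 1
N1 = B XOR D = 0 XOR 0 = 0
N2 = N0 XOR B = 1 XOR 0 = 1
N3 = N2 AND N1 = 1 AND 0 = 0
N5 = B OR N3 = 0 OR 0 = 0
N6 = N2 NAND N3 = 1 NAND 0 = 1
N10 = N5 AND N6 = 0 AND 1 = 0

N0 = 1; N2 = 1; N3 = 0; N10 = 0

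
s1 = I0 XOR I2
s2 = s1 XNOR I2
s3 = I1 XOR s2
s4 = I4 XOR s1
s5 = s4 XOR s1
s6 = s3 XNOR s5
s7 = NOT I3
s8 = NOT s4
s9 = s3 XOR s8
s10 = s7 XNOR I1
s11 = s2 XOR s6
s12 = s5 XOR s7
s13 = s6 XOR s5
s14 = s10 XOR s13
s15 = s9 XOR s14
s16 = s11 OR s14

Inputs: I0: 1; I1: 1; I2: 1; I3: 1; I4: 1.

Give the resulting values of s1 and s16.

s1 = I0 XOR I2 = 1 XOR 1 = 0
s2 = s1 XNOR I2 = 0 XNOR 1 = 0
s3 = I1 XOR s2 = 1 XOR 0 = 1
s4 = I4 XOR s1 = 1 XOR 0 = 1
s5 = s4 XOR s1 = 1 XOR 0 = 1
s6 = s3 XNOR s5 = 1 XNOR 1 = 1
s7 = NOT I3 = NOT 1 = 0
s10 = s7 XNOR I1 = 0 XNOR 1 = 0
s11 = s2 XOR s6 = 0 XOR 1 = 1
s13 = s6 XOR s5 = 1 XOR 1 = 0
s14 = s10 XOR s13 = 0 XOR 0 = 0
s16 = s11 OR s14 = 1 OR 0 = 1

s1 = 0, s16 = 1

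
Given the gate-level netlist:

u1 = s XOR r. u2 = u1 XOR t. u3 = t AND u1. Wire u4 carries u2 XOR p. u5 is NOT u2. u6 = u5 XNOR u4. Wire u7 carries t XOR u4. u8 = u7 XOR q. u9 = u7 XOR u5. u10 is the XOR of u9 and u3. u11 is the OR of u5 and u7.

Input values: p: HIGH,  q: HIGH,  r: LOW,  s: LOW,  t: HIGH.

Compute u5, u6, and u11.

u5 = LOW  u6 = HIGH  u11 = HIGH

u1 = s XOR r = LOW XOR LOW = LOW
u2 = u1 XOR t = LOW XOR HIGH = HIGH
u4 = u2 XOR p = HIGH XOR HIGH = LOW
u5 = NOT u2 = NOT HIGH = LOW
u6 = u5 XNOR u4 = LOW XNOR LOW = HIGH
u7 = t XOR u4 = HIGH XOR LOW = HIGH
u11 = u5 OR u7 = LOW OR HIGH = HIGH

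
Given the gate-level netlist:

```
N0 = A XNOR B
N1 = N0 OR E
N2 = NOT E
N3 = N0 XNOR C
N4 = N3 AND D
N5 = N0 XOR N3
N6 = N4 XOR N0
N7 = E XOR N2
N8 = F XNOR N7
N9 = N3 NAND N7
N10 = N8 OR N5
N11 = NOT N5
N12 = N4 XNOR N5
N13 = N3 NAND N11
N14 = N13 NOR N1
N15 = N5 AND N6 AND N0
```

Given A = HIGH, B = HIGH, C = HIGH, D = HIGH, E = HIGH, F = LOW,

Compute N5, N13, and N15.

N0 = A XNOR B = HIGH XNOR HIGH = HIGH
N3 = N0 XNOR C = HIGH XNOR HIGH = HIGH
N4 = N3 AND D = HIGH AND HIGH = HIGH
N5 = N0 XOR N3 = HIGH XOR HIGH = LOW
N6 = N4 XOR N0 = HIGH XOR HIGH = LOW
N11 = NOT N5 = NOT LOW = HIGH
N13 = N3 NAND N11 = HIGH NAND HIGH = LOW
N15 = N5 AND N6 AND N0 = LOW AND LOW AND HIGH = LOW

N5 = LOW  N13 = LOW  N15 = LOW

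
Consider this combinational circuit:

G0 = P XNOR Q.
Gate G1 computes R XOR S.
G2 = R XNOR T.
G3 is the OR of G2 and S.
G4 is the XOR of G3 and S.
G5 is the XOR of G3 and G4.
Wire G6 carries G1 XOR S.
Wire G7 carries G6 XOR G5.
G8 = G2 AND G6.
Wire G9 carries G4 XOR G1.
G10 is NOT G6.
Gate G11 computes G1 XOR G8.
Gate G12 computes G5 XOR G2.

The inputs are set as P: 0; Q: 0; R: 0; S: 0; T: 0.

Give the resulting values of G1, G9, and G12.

G1 = 0; G9 = 1; G12 = 1

G1 = R XOR S = 0 XOR 0 = 0
G2 = R XNOR T = 0 XNOR 0 = 1
G3 = G2 OR S = 1 OR 0 = 1
G4 = G3 XOR S = 1 XOR 0 = 1
G5 = G3 XOR G4 = 1 XOR 1 = 0
G9 = G4 XOR G1 = 1 XOR 0 = 1
G12 = G5 XOR G2 = 0 XOR 1 = 1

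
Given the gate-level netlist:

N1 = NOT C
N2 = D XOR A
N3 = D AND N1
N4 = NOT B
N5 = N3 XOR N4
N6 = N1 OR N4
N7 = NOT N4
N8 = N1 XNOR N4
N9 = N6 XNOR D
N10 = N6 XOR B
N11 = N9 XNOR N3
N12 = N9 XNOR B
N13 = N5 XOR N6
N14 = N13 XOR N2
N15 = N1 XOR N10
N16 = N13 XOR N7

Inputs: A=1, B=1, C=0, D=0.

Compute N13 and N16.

N13 = 1; N16 = 0

N1 = NOT C = NOT 0 = 1
N3 = D AND N1 = 0 AND 1 = 0
N4 = NOT B = NOT 1 = 0
N5 = N3 XOR N4 = 0 XOR 0 = 0
N6 = N1 OR N4 = 1 OR 0 = 1
N7 = NOT N4 = NOT 0 = 1
N13 = N5 XOR N6 = 0 XOR 1 = 1
N16 = N13 XOR N7 = 1 XOR 1 = 0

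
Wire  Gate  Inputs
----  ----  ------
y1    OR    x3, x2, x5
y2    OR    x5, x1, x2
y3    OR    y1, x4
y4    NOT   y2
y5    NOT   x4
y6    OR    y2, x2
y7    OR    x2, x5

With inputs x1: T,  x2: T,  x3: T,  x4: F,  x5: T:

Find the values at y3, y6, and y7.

y3 = T; y6 = T; y7 = T

y1 = x3 OR x2 OR x5 = T OR T OR T = T
y2 = x5 OR x1 OR x2 = T OR T OR T = T
y3 = y1 OR x4 = T OR F = T
y6 = y2 OR x2 = T OR T = T
y7 = x2 OR x5 = T OR T = T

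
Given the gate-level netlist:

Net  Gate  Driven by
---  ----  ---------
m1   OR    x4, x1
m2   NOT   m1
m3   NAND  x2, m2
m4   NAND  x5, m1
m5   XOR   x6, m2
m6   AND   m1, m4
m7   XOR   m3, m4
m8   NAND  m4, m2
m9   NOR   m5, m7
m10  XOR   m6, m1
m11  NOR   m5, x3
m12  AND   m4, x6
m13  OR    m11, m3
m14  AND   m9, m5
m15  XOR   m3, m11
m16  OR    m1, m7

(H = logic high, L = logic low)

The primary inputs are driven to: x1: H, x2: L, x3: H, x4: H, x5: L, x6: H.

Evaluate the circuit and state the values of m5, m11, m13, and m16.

m5 = H, m11 = L, m13 = H, m16 = H

m1 = x4 OR x1 = H OR H = H
m2 = NOT m1 = NOT H = L
m3 = x2 NAND m2 = L NAND L = H
m4 = x5 NAND m1 = L NAND H = H
m5 = x6 XOR m2 = H XOR L = H
m7 = m3 XOR m4 = H XOR H = L
m11 = m5 NOR x3 = H NOR H = L
m13 = m11 OR m3 = L OR H = H
m16 = m1 OR m7 = H OR L = H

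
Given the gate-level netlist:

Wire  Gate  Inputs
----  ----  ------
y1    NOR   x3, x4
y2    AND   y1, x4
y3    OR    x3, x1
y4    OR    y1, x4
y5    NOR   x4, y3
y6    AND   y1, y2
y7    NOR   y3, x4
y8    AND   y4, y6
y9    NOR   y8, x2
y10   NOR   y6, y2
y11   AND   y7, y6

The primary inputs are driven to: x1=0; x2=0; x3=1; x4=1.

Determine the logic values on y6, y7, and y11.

y6 = 0  y7 = 0  y11 = 0

y1 = x3 NOR x4 = 1 NOR 1 = 0
y2 = y1 AND x4 = 0 AND 1 = 0
y3 = x3 OR x1 = 1 OR 0 = 1
y6 = y1 AND y2 = 0 AND 0 = 0
y7 = y3 NOR x4 = 1 NOR 1 = 0
y11 = y7 AND y6 = 0 AND 0 = 0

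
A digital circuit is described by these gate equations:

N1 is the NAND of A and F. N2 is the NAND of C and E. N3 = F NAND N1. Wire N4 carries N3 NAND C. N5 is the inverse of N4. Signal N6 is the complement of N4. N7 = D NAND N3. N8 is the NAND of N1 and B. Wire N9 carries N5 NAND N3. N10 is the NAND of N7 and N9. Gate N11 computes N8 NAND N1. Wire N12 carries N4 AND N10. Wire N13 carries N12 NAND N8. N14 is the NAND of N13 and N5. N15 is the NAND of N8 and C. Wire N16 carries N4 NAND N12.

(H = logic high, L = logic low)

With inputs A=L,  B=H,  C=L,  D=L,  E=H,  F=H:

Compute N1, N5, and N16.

N1 = H, N5 = L, N16 = H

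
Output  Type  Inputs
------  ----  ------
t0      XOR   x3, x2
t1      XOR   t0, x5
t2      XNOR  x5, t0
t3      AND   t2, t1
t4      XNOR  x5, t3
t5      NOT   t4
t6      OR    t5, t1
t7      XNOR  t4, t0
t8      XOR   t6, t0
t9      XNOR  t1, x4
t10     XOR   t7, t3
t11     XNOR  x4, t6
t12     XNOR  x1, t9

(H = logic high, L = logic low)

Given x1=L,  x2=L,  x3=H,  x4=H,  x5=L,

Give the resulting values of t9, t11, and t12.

t0 = x3 XOR x2 = H XOR L = H
t1 = t0 XOR x5 = H XOR L = H
t2 = x5 XNOR t0 = L XNOR H = L
t3 = t2 AND t1 = L AND H = L
t4 = x5 XNOR t3 = L XNOR L = H
t5 = NOT t4 = NOT H = L
t6 = t5 OR t1 = L OR H = H
t9 = t1 XNOR x4 = H XNOR H = H
t11 = x4 XNOR t6 = H XNOR H = H
t12 = x1 XNOR t9 = L XNOR H = L

t9 = H, t11 = H, t12 = L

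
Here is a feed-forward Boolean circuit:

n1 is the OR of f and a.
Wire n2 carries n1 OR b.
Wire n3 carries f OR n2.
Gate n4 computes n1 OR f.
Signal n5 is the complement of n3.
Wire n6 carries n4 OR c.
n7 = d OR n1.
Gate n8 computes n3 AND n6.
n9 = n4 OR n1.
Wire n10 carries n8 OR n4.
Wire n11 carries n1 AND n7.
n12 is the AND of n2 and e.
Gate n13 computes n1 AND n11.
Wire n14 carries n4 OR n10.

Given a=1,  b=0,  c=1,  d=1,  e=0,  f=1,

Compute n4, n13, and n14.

n1 = f OR a = 1 OR 1 = 1
n2 = n1 OR b = 1 OR 0 = 1
n3 = f OR n2 = 1 OR 1 = 1
n4 = n1 OR f = 1 OR 1 = 1
n6 = n4 OR c = 1 OR 1 = 1
n7 = d OR n1 = 1 OR 1 = 1
n8 = n3 AND n6 = 1 AND 1 = 1
n10 = n8 OR n4 = 1 OR 1 = 1
n11 = n1 AND n7 = 1 AND 1 = 1
n13 = n1 AND n11 = 1 AND 1 = 1
n14 = n4 OR n10 = 1 OR 1 = 1

n4 = 1; n13 = 1; n14 = 1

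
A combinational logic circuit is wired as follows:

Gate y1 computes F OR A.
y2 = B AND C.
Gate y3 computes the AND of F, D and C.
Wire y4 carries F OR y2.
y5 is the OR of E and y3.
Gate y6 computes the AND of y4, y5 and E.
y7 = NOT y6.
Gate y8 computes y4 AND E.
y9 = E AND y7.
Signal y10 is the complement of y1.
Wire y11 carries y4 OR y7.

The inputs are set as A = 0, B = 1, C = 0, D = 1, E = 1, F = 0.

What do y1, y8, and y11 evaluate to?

y1 = 0, y8 = 0, y11 = 1

y1 = F OR A = 0 OR 0 = 0
y2 = B AND C = 1 AND 0 = 0
y3 = F AND D AND C = 0 AND 1 AND 0 = 0
y4 = F OR y2 = 0 OR 0 = 0
y5 = E OR y3 = 1 OR 0 = 1
y6 = y4 AND y5 AND E = 0 AND 1 AND 1 = 0
y7 = NOT y6 = NOT 0 = 1
y8 = y4 AND E = 0 AND 1 = 0
y11 = y4 OR y7 = 0 OR 1 = 1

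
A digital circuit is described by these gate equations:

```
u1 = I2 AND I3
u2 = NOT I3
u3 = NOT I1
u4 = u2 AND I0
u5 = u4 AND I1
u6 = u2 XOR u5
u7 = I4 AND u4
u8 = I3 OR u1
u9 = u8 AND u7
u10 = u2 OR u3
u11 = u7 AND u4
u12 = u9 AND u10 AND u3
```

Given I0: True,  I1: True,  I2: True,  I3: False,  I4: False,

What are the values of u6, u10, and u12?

u6 = False, u10 = True, u12 = False

u1 = I2 AND I3 = True AND False = False
u2 = NOT I3 = NOT False = True
u3 = NOT I1 = NOT True = False
u4 = u2 AND I0 = True AND True = True
u5 = u4 AND I1 = True AND True = True
u6 = u2 XOR u5 = True XOR True = False
u7 = I4 AND u4 = False AND True = False
u8 = I3 OR u1 = False OR False = False
u9 = u8 AND u7 = False AND False = False
u10 = u2 OR u3 = True OR False = True
u12 = u9 AND u10 AND u3 = False AND True AND False = False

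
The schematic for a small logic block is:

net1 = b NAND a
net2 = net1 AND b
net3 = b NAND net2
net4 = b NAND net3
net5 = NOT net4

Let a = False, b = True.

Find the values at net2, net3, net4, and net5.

net2 = True, net3 = False, net4 = True, net5 = False

net1 = b NAND a = True NAND False = True
net2 = net1 AND b = True AND True = True
net3 = b NAND net2 = True NAND True = False
net4 = b NAND net3 = True NAND False = True
net5 = NOT net4 = NOT True = False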